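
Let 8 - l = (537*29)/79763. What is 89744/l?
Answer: 7158250672/622531 ≈ 11499.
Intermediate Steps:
l = 622531/79763 (l = 8 - 537*29/79763 = 8 - 15573/79763 = 622531/79763 ≈ 7.8048)
89744/l = 89744/(622531/79763) = 89744*(79763/622531) = 7158250672/622531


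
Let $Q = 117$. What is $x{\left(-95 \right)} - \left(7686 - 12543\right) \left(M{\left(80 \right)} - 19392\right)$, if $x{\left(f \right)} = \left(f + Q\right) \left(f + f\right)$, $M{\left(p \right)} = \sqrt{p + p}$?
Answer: $-94191124 + 19428 \sqrt{10} \approx -9.413 \cdot 10^{7}$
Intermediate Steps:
$M{\left(p \right)} = \sqrt{2} \sqrt{p}$ ($M{\left(p \right)} = \sqrt{2 p} = \sqrt{2} \sqrt{p}$)
$x{\left(f \right)} = 2 f \left(117 + f\right)$ ($x{\left(f \right)} = \left(f + 117\right) \left(f + f\right) = \left(117 + f\right) 2 f = 2 f \left(117 + f\right)$)
$x{\left(-95 \right)} - \left(7686 - 12543\right) \left(M{\left(80 \right)} - 19392\right) = 2 \left(-95\right) \left(117 - 95\right) - \left(7686 - 12543\right) \left(\sqrt{2} \sqrt{80} - 19392\right) = 2 \left(-95\right) 22 - - 4857 \left(\sqrt{2} \cdot 4 \sqrt{5} - 19392\right) = -4180 - - 4857 \left(4 \sqrt{10} - 19392\right) = -4180 - - 4857 \left(-19392 + 4 \sqrt{10}\right) = -4180 - \left(94186944 - 19428 \sqrt{10}\right) = -94191124 + 19428 \sqrt{10}$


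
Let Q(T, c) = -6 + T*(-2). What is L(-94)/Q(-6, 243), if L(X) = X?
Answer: -47/3 ≈ -15.667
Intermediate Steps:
Q(T, c) = -6 - 2*T
L(-94)/Q(-6, 243) = -94/(-6 - 2*(-6)) = -94/(-6 + 12) = -94/6 = -94*⅙ = -47/3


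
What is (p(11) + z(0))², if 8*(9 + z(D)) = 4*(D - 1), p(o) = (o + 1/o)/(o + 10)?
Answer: 17181025/213444 ≈ 80.494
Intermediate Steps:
p(o) = (o + 1/o)/(10 + o)
z(D) = -19/2 + D/2 (z(D) = -9 + (4*(D - 1))/8 = -9 + (4*(-1 + D))/8 = -9 + (-4 + 4*D)/8 = -9 + (-½ + D/2) = -19/2 + D/2)
(p(11) + z(0))² = ((1 + 11²)/(11*(10 + 11)) + (-19/2 + (½)*0))² = ((1/11)*(1 + 121)/21 + (-19/2 + 0))² = ((1/11)*(1/21)*122 - 19/2)² = (122/231 - 19/2)² = (-4145/462)² = 17181025/213444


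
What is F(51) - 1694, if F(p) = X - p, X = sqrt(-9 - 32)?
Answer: -1745 + I*sqrt(41) ≈ -1745.0 + 6.4031*I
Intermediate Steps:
X = I*sqrt(41) (X = sqrt(-41) = I*sqrt(41) ≈ 6.4031*I)
F(p) = -p + I*sqrt(41) (F(p) = I*sqrt(41) - p = -p + I*sqrt(41))
F(51) - 1694 = (-1*51 + I*sqrt(41)) - 1694 = (-51 + I*sqrt(41)) - 1694 = -1745 + I*sqrt(41)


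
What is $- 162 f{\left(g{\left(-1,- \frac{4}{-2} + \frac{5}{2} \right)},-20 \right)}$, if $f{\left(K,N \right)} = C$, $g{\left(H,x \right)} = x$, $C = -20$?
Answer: $3240$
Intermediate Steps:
$f{\left(K,N \right)} = -20$
$- 162 f{\left(g{\left(-1,- \frac{4}{-2} + \frac{5}{2} \right)},-20 \right)} = \left(-162\right) \left(-20\right) = 3240$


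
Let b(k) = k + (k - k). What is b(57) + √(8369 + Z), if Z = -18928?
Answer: 57 + I*√10559 ≈ 57.0 + 102.76*I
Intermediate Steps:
b(k) = k (b(k) = k + 0 = k)
b(57) + √(8369 + Z) = 57 + √(8369 - 18928) = 57 + √(-10559) = 57 + I*√10559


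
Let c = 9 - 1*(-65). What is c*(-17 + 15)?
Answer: -148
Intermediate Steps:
c = 74 (c = 9 + 65 = 74)
c*(-17 + 15) = 74*(-17 + 15) = 74*(-2) = -148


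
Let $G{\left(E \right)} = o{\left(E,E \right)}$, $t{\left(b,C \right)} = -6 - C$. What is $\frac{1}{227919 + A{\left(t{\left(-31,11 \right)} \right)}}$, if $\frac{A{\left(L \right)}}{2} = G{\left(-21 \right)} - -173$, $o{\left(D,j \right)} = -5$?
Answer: $\frac{1}{228255} \approx 4.3811 \cdot 10^{-6}$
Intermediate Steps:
$G{\left(E \right)} = -5$
$A{\left(L \right)} = 336$ ($A{\left(L \right)} = 2 \left(-5 - -173\right) = 2 \left(-5 + 173\right) = 2 \cdot 168 = 336$)
$\frac{1}{227919 + A{\left(t{\left(-31,11 \right)} \right)}} = \frac{1}{227919 + 336} = \frac{1}{228255}$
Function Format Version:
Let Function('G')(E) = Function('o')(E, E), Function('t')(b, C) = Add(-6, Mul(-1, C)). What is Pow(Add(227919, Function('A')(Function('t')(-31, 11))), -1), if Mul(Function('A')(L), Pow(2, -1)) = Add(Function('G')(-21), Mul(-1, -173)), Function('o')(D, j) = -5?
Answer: Rational(1, 228255) ≈ 4.3811e-6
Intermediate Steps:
Function('G')(E) = -5
Function('A')(L) = 336 (Function('A')(L) = Mul(2, Add(-5, Mul(-1, -173))) = Mul(2, Add(-5, 173)) = Mul(2, 168) = 336)
Pow(Add(227919, Function('A')(Function('t')(-31, 11))), -1) = Pow(Add(227919, 336), -1) = Pow(228255, -1) = Rational(1, 228255)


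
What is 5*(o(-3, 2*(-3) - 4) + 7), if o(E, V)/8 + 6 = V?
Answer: -605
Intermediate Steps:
o(E, V) = -48 + 8*V
5*(o(-3, 2*(-3) - 4) + 7) = 5*((-48 + 8*(2*(-3) - 4)) + 7) = 5*((-48 + 8*(-6 - 4)) + 7) = 5*((-48 + 8*(-10)) + 7) = 5*((-48 - 80) + 7) = 5*(-128 + 7) = 5*(-121) = -605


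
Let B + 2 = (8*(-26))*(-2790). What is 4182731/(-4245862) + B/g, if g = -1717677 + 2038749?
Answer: 280248084121/340806851016 ≈ 0.82231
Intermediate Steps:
g = 321072
B = 580318 (B = -2 + (8*(-26))*(-2790) = -2 - 208*(-2790) = -2 + 580320 = 580318)
4182731/(-4245862) + B/g = 4182731/(-4245862) + 580318/321072 = 4182731*(-1/4245862) + 580318*(1/321072) = -4182731/4245862 + 290159/160536 = 280248084121/340806851016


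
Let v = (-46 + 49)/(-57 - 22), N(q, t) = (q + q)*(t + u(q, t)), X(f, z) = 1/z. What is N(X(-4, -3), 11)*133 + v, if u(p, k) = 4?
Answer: -105073/79 ≈ -1330.0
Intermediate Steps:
N(q, t) = 2*q*(4 + t) (N(q, t) = (q + q)*(t + 4) = (2*q)*(4 + t) = 2*q*(4 + t))
v = -3/79 (v = 3/(-79) = 3*(-1/79) = -3/79 ≈ -0.037975)
N(X(-4, -3), 11)*133 + v = (2*(4 + 11)/(-3))*133 - 3/79 = (2*(-⅓)*15)*133 - 3/79 = -10*133 - 3/79 = -1330 - 3/79 = -105073/79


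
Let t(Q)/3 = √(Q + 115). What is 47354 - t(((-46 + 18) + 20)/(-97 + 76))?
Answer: 47354 - √50883/7 ≈ 47322.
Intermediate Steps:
t(Q) = 3*√(115 + Q) (t(Q) = 3*√(Q + 115) = 3*√(115 + Q))
47354 - t(((-46 + 18) + 20)/(-97 + 76)) = 47354 - 3*√(115 + ((-46 + 18) + 20)/(-97 + 76)) = 47354 - 3*√(115 + (-28 + 20)/(-21)) = 47354 - 3*√(115 - 8*(-1/21)) = 47354 - 3*√(115 + 8/21) = 47354 - 3*√(2423/21) = 47354 - 3*√50883/21 = 47354 - √50883/7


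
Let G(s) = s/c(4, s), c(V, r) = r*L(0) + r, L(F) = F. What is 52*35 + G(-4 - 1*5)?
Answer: 1821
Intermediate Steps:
c(V, r) = r (c(V, r) = r*0 + r = 0 + r = r)
G(s) = 1 (G(s) = s/s = 1)
52*35 + G(-4 - 1*5) = 52*35 + 1 = 1820 + 1 = 1821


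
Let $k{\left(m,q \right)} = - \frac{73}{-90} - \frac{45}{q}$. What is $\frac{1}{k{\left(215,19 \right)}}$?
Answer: $- \frac{1710}{2663} \approx -0.64213$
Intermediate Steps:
$k{\left(m,q \right)} = \frac{73}{90} - \frac{45}{q}$ ($k{\left(m,q \right)} = \left(-73\right) \left(- \frac{1}{90}\right) - \frac{45}{q} = \frac{73}{90} - \frac{45}{q}$)
$\frac{1}{k{\left(215,19 \right)}} = \frac{1}{\frac{73}{90} - \frac{45}{19}} = \frac{1}{- \frac{2663}{1710}} = - \frac{1710}{2663}$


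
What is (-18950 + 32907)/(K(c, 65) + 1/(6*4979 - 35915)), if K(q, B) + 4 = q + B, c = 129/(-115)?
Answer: 9696137255/41598211 ≈ 233.09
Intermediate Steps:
c = -129/115 (c = 129*(-1/115) = -129/115 ≈ -1.1217)
K(q, B) = -4 + B + q (K(q, B) = -4 + (q + B) = -4 + (B + q) = -4 + B + q)
(-18950 + 32907)/(K(c, 65) + 1/(6*4979 - 35915)) = (-18950 + 32907)/((-4 + 65 - 129/115) + 1/(6*4979 - 35915)) = 13957/(6886/115 + 1/(29874 - 35915)) = 13957/(6886/115 + 1/(-6041)) = 13957/(6886/115 - 1/6041) = 13957/(41598211/694715) = 13957*(694715/41598211) = 9696137255/41598211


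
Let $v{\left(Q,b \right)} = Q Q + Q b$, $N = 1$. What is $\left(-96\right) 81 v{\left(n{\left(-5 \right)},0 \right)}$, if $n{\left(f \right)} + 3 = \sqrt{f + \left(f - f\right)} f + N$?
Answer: $940896 - 155520 i \sqrt{5} \approx 9.409 \cdot 10^{5} - 3.4775 \cdot 10^{5} i$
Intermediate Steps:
$n{\left(f \right)} = -2 + f^{\frac{3}{2}}$ ($n{\left(f \right)} = -3 + \left(\sqrt{f + \left(f - f\right)} f + 1\right) = -3 + \left(\sqrt{f + 0} f + 1\right) = -3 + \left(\sqrt{f} f + 1\right) = -3 + \left(f^{\frac{3}{2}} + 1\right) = -3 + \left(1 + f^{\frac{3}{2}}\right) = -2 + f^{\frac{3}{2}}$)
$v{\left(Q,b \right)} = Q^{2} + Q b$
$\left(-96\right) 81 v{\left(n{\left(-5 \right)},0 \right)} = \left(-96\right) 81 \left(-2 + \left(-5\right)^{\frac{3}{2}}\right) \left(\left(-2 + \left(-5\right)^{\frac{3}{2}}\right) + 0\right) = - 7776 \left(-2 - 5 i \sqrt{5}\right) \left(\left(-2 - 5 i \sqrt{5}\right) + 0\right) = - 7776 \left(-2 - 5 i \sqrt{5}\right) \left(-2 - 5 i \sqrt{5}\right) = - 7776 \left(-2 - 5 i \sqrt{5}\right)^{2}$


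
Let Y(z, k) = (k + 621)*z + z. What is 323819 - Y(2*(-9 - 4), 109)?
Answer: 342825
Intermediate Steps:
Y(z, k) = z + z*(621 + k) (Y(z, k) = (621 + k)*z + z = z*(621 + k) + z = z + z*(621 + k))
323819 - Y(2*(-9 - 4), 109) = 323819 - 2*(-9 - 4)*(622 + 109) = 323819 - 2*(-13)*731 = 323819 - (-26)*731 = 323819 - 1*(-19006) = 323819 + 19006 = 342825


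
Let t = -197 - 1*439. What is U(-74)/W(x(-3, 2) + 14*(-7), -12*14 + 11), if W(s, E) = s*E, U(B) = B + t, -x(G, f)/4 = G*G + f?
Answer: -5/157 ≈ -0.031847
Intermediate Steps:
t = -636 (t = -197 - 439 = -636)
x(G, f) = -4*f - 4*G**2 (x(G, f) = -4*(G*G + f) = -4*(G**2 + f) = -4*(f + G**2) = -4*f - 4*G**2)
U(B) = -636 + B (U(B) = B - 636 = -636 + B)
W(s, E) = E*s
U(-74)/W(x(-3, 2) + 14*(-7), -12*14 + 11) = (-636 - 74)/(((-12*14 + 11)*((-4*2 - 4*(-3)**2) + 14*(-7)))) = -710*1/((-168 + 11)*((-8 - 4*9) - 98)) = -710*(-1/(157*((-8 - 36) - 98))) = -710*(-1/(157*(-44 - 98))) = -710/((-157*(-142))) = -710/22294 = -710*1/22294 = -5/157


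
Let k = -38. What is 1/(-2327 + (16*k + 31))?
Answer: -1/2904 ≈ -0.00034435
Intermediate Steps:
1/(-2327 + (16*k + 31)) = 1/(-2327 + (16*(-38) + 31)) = 1/(-2327 + (-608 + 31)) = 1/(-2327 - 577) = 1/(-2904) = -1/2904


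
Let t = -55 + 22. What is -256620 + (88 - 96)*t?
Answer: -256356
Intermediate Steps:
t = -33
-256620 + (88 - 96)*t = -256620 + (88 - 96)*(-33) = -256620 - 8*(-33) = -256620 + 264 = -256356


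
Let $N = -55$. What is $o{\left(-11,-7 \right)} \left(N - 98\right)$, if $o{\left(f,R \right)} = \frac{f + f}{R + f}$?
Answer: $-187$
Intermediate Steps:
$o{\left(f,R \right)} = \frac{2 f}{R + f}$
$o{\left(-11,-7 \right)} \left(N - 98\right) = 2 \left(-11\right) \frac{1}{-7 - 11} \left(-55 - 98\right) = 2 \left(-11\right) \frac{1}{-18} \left(-153\right) = 2 \left(-11\right) \left(- \frac{1}{18}\right) \left(-153\right) = \frac{11}{9} \left(-153\right) = -187$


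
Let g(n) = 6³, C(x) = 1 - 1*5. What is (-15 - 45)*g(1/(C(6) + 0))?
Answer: -12960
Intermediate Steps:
C(x) = -4 (C(x) = 1 - 5 = -4)
g(n) = 216
(-15 - 45)*g(1/(C(6) + 0)) = (-15 - 45)*216 = -60*216 = -12960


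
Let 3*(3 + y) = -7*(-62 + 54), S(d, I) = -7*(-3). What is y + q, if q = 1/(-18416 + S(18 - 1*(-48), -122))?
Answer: 864562/55185 ≈ 15.667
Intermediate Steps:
S(d, I) = 21
y = 47/3 (y = -3 + (-7*(-62 + 54))/3 = -3 + (-7*(-8))/3 = -3 + (⅓)*56 = -3 + 56/3 = 47/3 ≈ 15.667)
q = -1/18395 (q = 1/(-18416 + 21) = 1/(-18395) = -1/18395 ≈ -5.4363e-5)
y + q = 47/3 - 1/18395 = 864562/55185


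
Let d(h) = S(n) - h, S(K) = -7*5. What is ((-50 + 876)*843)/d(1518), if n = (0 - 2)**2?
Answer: -696318/1553 ≈ -448.37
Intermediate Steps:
n = 4 (n = (-2)**2 = 4)
S(K) = -35
d(h) = -35 - h
((-50 + 876)*843)/d(1518) = ((-50 + 876)*843)/(-35 - 1*1518) = (826*843)/(-35 - 1518) = 696318/(-1553) = 696318*(-1/1553) = -696318/1553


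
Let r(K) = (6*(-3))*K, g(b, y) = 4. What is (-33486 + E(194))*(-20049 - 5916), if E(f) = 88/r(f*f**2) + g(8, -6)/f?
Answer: 1587071639103535/1825346 ≈ 8.6946e+8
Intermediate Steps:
r(K) = -18*K
E(f) = 4/f - 44/(9*f**3) (E(f) = 88/((-18*f*f**2)) + 4/f = 88/((-18*f**3)) + 4/f = 88*(-1/(18*f**3)) + 4/f = -44/(9*f**3) + 4/f = 4/f - 44/(9*f**3))
(-33486 + E(194))*(-20049 - 5916) = (-33486 + (4/194 - 44/9/194**3))*(-20049 - 5916) = (-33486 + (4*(1/194) - 44/9*1/7301384))*(-25965) = (-33486 + (2/97 - 11/16428114))*(-25965) = (-33486 + 338713/16428114)*(-25965) = -550111486691/16428114*(-25965) = 1587071639103535/1825346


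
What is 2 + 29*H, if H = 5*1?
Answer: 147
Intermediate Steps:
H = 5
2 + 29*H = 2 + 29*5 = 2 + 145 = 147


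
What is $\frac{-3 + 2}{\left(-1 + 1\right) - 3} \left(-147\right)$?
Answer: $-49$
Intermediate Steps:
$\frac{-3 + 2}{\left(-1 + 1\right) - 3} \left(-147\right) = - \frac{1}{0 - 3} \left(-147\right) = - \frac{1}{-3} \left(-147\right) = \left(-1\right) \left(- \frac{1}{3}\right) \left(-147\right) = \frac{1}{3} \left(-147\right) = -49$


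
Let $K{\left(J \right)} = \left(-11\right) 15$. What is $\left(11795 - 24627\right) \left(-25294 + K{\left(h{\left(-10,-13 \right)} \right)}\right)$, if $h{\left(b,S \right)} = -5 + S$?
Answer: $326689888$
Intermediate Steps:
$K{\left(J \right)} = -165$
$\left(11795 - 24627\right) \left(-25294 + K{\left(h{\left(-10,-13 \right)} \right)}\right) = \left(11795 - 24627\right) \left(-25294 - 165\right) = \left(-12832\right) \left(-25459\right) = 326689888$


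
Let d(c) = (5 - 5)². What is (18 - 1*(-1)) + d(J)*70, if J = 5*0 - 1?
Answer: 19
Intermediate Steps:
J = -1 (J = 0 - 1 = -1)
d(c) = 0 (d(c) = 0² = 0)
(18 - 1*(-1)) + d(J)*70 = (18 - 1*(-1)) + 0*70 = (18 + 1) + 0 = 19 + 0 = 19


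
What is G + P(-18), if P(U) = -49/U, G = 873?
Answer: 15763/18 ≈ 875.72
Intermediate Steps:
G + P(-18) = 873 - 49/(-18) = 873 - 49*(-1/18) = 873 + 49/18 = 15763/18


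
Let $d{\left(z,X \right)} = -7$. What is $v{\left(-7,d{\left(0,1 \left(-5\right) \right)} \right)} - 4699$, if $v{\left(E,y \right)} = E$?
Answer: $-4706$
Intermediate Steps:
$v{\left(-7,d{\left(0,1 \left(-5\right) \right)} \right)} - 4699 = -7 - 4699 = -4706$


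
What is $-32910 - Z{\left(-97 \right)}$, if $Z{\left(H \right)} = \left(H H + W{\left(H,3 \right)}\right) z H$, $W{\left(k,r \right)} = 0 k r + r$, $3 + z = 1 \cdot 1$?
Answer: $-1858838$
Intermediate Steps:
$z = -2$ ($z = -3 + 1 \cdot 1 = -3 + 1 = -2$)
$W{\left(k,r \right)} = r$ ($W{\left(k,r \right)} = 0 r + r = 0 + r = r$)
$Z{\left(H \right)} = - 2 H \left(3 + H^{2}\right)$ ($Z{\left(H \right)} = \left(H H + 3\right) \left(- 2 H\right) = \left(H^{2} + 3\right) \left(- 2 H\right) = \left(3 + H^{2}\right) \left(- 2 H\right) = - 2 H \left(3 + H^{2}\right)$)
$-32910 - Z{\left(-97 \right)} = -32910 - \left(-2\right) \left(-97\right) \left(3 + \left(-97\right)^{2}\right) = -32910 - \left(-2\right) \left(-97\right) \left(3 + 9409\right) = -32910 - \left(-2\right) \left(-97\right) 9412 = -32910 - 1825928 = -1858838$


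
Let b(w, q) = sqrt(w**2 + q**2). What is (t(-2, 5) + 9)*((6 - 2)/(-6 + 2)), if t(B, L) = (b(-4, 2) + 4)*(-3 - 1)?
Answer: 7 + 8*sqrt(5) ≈ 24.889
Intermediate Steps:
b(w, q) = sqrt(q**2 + w**2)
t(B, L) = -16 - 8*sqrt(5) (t(B, L) = (sqrt(2**2 + (-4)**2) + 4)*(-3 - 1) = (sqrt(4 + 16) + 4)*(-4) = (sqrt(20) + 4)*(-4) = (2*sqrt(5) + 4)*(-4) = (4 + 2*sqrt(5))*(-4) = -16 - 8*sqrt(5))
(t(-2, 5) + 9)*((6 - 2)/(-6 + 2)) = ((-16 - 8*sqrt(5)) + 9)*((6 - 2)/(-6 + 2)) = (-7 - 8*sqrt(5))*(4/(-4)) = (-7 - 8*sqrt(5))*(4*(-1/4)) = (-7 - 8*sqrt(5))*(-1) = 7 + 8*sqrt(5)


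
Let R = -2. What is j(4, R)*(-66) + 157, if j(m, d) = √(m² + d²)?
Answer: 157 - 132*√5 ≈ -138.16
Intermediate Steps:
j(m, d) = √(d² + m²)
j(4, R)*(-66) + 157 = √((-2)² + 4²)*(-66) + 157 = √(4 + 16)*(-66) + 157 = √20*(-66) + 157 = (2*√5)*(-66) + 157 = -132*√5 + 157 = 157 - 132*√5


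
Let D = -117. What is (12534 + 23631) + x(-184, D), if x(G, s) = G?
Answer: 35981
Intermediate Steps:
(12534 + 23631) + x(-184, D) = (12534 + 23631) - 184 = 36165 - 184 = 35981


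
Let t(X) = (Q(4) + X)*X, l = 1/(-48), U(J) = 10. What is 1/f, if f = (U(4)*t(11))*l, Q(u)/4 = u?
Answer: -8/495 ≈ -0.016162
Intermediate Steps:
Q(u) = 4*u
l = -1/48 ≈ -0.020833
t(X) = X*(16 + X) (t(X) = (4*4 + X)*X = (16 + X)*X = X*(16 + X))
f = -495/8 (f = (10*(11*(16 + 11)))*(-1/48) = (10*(11*27))*(-1/48) = (10*297)*(-1/48) = 2970*(-1/48) = -495/8 ≈ -61.875)
1/f = 1/(-495/8) = -8/495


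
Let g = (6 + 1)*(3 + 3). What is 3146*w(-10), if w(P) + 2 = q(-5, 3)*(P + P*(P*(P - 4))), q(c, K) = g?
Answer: -186312412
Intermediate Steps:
g = 42 (g = 7*6 = 42)
q(c, K) = 42
w(P) = -2 + 42*P + 42*P²*(-4 + P) (w(P) = -2 + 42*(P + P*(P*(P - 4))) = -2 + 42*(P + P*(P*(-4 + P))) = -2 + 42*(P + P²*(-4 + P)) = -2 + (42*P + 42*P²*(-4 + P)) = -2 + 42*P + 42*P²*(-4 + P))
3146*w(-10) = 3146*(-2 - 168*(-10)² + 42*(-10) + 42*(-10)³) = 3146*(-2 - 168*100 - 420 + 42*(-1000)) = 3146*(-2 - 16800 - 420 - 42000) = 3146*(-59222) = -186312412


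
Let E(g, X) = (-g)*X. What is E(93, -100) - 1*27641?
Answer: -18341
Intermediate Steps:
E(g, X) = -X*g
E(93, -100) - 1*27641 = -1*(-100)*93 - 1*27641 = 9300 - 27641 = -18341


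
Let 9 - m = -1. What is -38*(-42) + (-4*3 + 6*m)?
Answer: 1644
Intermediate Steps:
m = 10 (m = 9 - 1*(-1) = 9 + 1 = 10)
-38*(-42) + (-4*3 + 6*m) = -38*(-42) + (-4*3 + 6*10) = 1596 + (-12 + 60) = 1596 + 48 = 1644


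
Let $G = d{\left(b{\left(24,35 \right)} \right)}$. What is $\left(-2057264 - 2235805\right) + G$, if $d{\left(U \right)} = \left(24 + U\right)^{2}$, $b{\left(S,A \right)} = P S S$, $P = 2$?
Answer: $-2910093$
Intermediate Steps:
$b{\left(S,A \right)} = 2 S^{2}$ ($b{\left(S,A \right)} = 2 S S = 2 S^{2}$)
$G = 1382976$ ($G = \left(24 + 2 \cdot 24^{2}\right)^{2} = \left(24 + 2 \cdot 576\right)^{2} = \left(24 + 1152\right)^{2} = 1176^{2} = 1382976$)
$\left(-2057264 - 2235805\right) + G = \left(-2057264 - 2235805\right) + 1382976 = -4293069 + 1382976 = -2910093$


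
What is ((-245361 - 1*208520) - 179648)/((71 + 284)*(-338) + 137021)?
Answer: -633529/17031 ≈ -37.199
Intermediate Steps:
((-245361 - 1*208520) - 179648)/((71 + 284)*(-338) + 137021) = ((-245361 - 208520) - 179648)/(355*(-338) + 137021) = (-453881 - 179648)/(-119990 + 137021) = -633529/17031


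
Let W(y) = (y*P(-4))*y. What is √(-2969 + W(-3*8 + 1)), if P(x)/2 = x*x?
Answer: 3*√1551 ≈ 118.15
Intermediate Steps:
P(x) = 2*x² (P(x) = 2*(x*x) = 2*x²)
W(y) = 32*y² (W(y) = (y*(2*(-4)²))*y = (y*(2*16))*y = (y*32)*y = (32*y)*y = 32*y²)
√(-2969 + W(-3*8 + 1)) = √(-2969 + 32*(-3*8 + 1)²) = √(-2969 + 32*(-24 + 1)²) = √(-2969 + 32*(-23)²) = √(-2969 + 32*529) = √(-2969 + 16928) = √13959 = 3*√1551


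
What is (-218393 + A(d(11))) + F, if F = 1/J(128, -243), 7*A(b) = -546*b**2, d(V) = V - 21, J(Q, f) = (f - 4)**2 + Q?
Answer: -13828761440/61137 ≈ -2.2619e+5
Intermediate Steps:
J(Q, f) = Q + (-4 + f)**2 (J(Q, f) = (-4 + f)**2 + Q = Q + (-4 + f)**2)
d(V) = -21 + V
A(b) = -78*b**2 (A(b) = (-546*b**2)/7 = -78*b**2)
F = 1/61137 (F = 1/(128 + (-4 - 243)**2) = 1/(128 + (-247)**2) = 1/(128 + 61009) = 1/61137 ≈ 1.6357e-5)
(-218393 + A(d(11))) + F = (-218393 - 78*(-21 + 11)**2) + 1/61137 = (-218393 - 78*(-10)**2) + 1/61137 = (-218393 - 78*100) + 1/61137 = (-218393 - 7800) + 1/61137 = -226193 + 1/61137 = -13828761440/61137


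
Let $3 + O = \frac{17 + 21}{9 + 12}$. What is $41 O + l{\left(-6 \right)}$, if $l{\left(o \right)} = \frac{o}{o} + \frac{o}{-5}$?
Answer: $- \frac{4894}{105} \approx -46.609$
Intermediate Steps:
$l{\left(o \right)} = 1 - \frac{o}{5}$ ($l{\left(o \right)} = 1 + o \left(- \frac{1}{5}\right) = 1 - \frac{o}{5}$)
$O = - \frac{25}{21}$ ($O = -3 + \frac{17 + 21}{9 + 12} = -3 + \frac{38}{21} = - \frac{25}{21} \approx -1.1905$)
$41 O + l{\left(-6 \right)} = 41 \left(- \frac{25}{21}\right) + \left(1 - - \frac{6}{5}\right) = - \frac{1025}{21} + \left(1 + \frac{6}{5}\right) = - \frac{1025}{21} + \frac{11}{5} = - \frac{4894}{105}$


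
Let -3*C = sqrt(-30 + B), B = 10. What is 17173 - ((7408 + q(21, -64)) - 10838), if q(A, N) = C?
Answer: 20603 + 2*I*sqrt(5)/3 ≈ 20603.0 + 1.4907*I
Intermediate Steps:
C = -2*I*sqrt(5)/3 (C = -sqrt(-30 + 10)/3 = -2*I*sqrt(5)/3 ≈ -1.4907*I)
q(A, N) = -2*I*sqrt(5)/3
17173 - ((7408 + q(21, -64)) - 10838) = 17173 - ((7408 - 2*I*sqrt(5)/3) - 10838) = 17173 - (-3430 - 2*I*sqrt(5)/3) = 17173 + (3430 + 2*I*sqrt(5)/3) = 20603 + 2*I*sqrt(5)/3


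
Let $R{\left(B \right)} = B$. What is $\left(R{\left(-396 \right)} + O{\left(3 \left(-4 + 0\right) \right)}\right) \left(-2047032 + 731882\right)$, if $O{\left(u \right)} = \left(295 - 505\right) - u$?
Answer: $781199100$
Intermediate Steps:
$O{\left(u \right)} = -210 - u$
$\left(R{\left(-396 \right)} + O{\left(3 \left(-4 + 0\right) \right)}\right) \left(-2047032 + 731882\right) = \left(-396 - \left(210 + 3 \left(-4 + 0\right)\right)\right) \left(-2047032 + 731882\right) = \left(-396 - \left(210 + 3 \left(-4\right)\right)\right) \left(-1315150\right) = \left(-396 - 198\right) \left(-1315150\right) = \left(-594\right) \left(-1315150\right) = 781199100$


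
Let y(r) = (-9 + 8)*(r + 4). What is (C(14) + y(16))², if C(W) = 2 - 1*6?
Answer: 576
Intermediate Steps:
y(r) = -4 - r (y(r) = -(4 + r) = -4 - r)
C(W) = -4 (C(W) = 2 - 6 = -4)
(C(14) + y(16))² = (-4 + (-4 - 1*16))² = (-4 + (-4 - 16))² = (-4 - 20)² = (-24)² = 576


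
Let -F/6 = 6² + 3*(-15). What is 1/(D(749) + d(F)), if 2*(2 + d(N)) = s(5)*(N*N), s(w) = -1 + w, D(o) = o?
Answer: 1/6579 ≈ 0.00015200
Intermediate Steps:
F = 54 (F = -6*(6² + 3*(-15)) = -6*(36 - 45) = -6*(-9) = 54)
d(N) = -2 + 2*N² (d(N) = -2 + ((-1 + 5)*(N*N))/2 = -2 + (4*N²)/2 = -2 + 2*N²)
1/(D(749) + d(F)) = 1/(749 + (-2 + 2*54²)) = 1/(749 + (-2 + 2*2916)) = 1/(749 + (-2 + 5832)) = 1/(749 + 5830) = 1/6579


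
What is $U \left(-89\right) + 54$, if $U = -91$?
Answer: $8153$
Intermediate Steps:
$U \left(-89\right) + 54 = \left(-91\right) \left(-89\right) + 54 = 8099 + 54 = 8153$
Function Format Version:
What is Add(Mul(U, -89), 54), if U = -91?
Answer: 8153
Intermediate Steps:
Add(Mul(U, -89), 54) = Add(Mul(-91, -89), 54) = Add(8099, 54) = 8153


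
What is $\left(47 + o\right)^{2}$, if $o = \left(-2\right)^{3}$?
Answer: $1521$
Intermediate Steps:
$o = -8$
$\left(47 + o\right)^{2} = \left(47 - 8\right)^{2} = 39^{2} = 1521$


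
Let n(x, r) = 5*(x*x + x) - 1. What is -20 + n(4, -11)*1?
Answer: 79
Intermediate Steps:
n(x, r) = -1 + 5*x + 5*x² (n(x, r) = 5*(x² + x) - 1 = 5*(x + x²) - 1 = (5*x + 5*x²) - 1 = -1 + 5*x + 5*x²)
-20 + n(4, -11)*1 = -20 + (-1 + 5*4 + 5*4²)*1 = -20 + (-1 + 20 + 5*16)*1 = -20 + (-1 + 20 + 80)*1 = -20 + 99*1 = -20 + 99 = 79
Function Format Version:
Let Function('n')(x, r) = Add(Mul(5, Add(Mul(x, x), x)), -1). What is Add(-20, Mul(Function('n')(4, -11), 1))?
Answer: 79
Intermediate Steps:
Function('n')(x, r) = Add(-1, Mul(5, x), Mul(5, Pow(x, 2))) (Function('n')(x, r) = Add(Mul(5, Add(Pow(x, 2), x)), -1) = Add(Mul(5, Add(x, Pow(x, 2))), -1) = Add(Add(Mul(5, x), Mul(5, Pow(x, 2))), -1) = Add(-1, Mul(5, x), Mul(5, Pow(x, 2))))
Add(-20, Mul(Function('n')(4, -11), 1)) = Add(-20, Mul(Add(-1, Mul(5, 4), Mul(5, Pow(4, 2))), 1)) = Add(-20, Mul(Add(-1, 20, Mul(5, 16)), 1)) = Add(-20, Mul(Add(-1, 20, 80), 1)) = Add(-20, Mul(99, 1)) = Add(-20, 99) = 79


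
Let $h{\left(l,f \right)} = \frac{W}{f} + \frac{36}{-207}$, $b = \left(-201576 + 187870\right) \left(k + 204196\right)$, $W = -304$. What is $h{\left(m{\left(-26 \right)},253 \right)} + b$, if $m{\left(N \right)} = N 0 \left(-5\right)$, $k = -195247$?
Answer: $- \frac{31031713830}{253} \approx -1.2265 \cdot 10^{8}$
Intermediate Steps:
$m{\left(N \right)} = 0$ ($m{\left(N \right)} = 0 \left(-5\right) = 0$)
$b = -122654994$ ($b = \left(-201576 + 187870\right) \left(-195247 + 204196\right) = \left(-13706\right) 8949 = -122654994$)
$h{\left(l,f \right)} = - \frac{4}{23} - \frac{304}{f}$ ($h{\left(l,f \right)} = - \frac{304}{f} + \frac{36}{-207} = - \frac{304}{f} + 36 \left(- \frac{1}{207}\right) = - \frac{304}{f} - \frac{4}{23} = - \frac{4}{23} - \frac{304}{f}$)
$h{\left(m{\left(-26 \right)},253 \right)} + b = \left(- \frac{4}{23} - \frac{304}{253}\right) - 122654994 = - \frac{348}{253} - 122654994 = - \frac{31031713830}{253}$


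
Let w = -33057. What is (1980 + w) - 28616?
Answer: -59693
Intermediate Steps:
(1980 + w) - 28616 = (1980 - 33057) - 28616 = -31077 - 28616 = -59693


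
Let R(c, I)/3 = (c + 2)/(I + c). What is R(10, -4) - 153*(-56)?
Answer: 8574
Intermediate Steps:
R(c, I) = 3*(2 + c)/(I + c) (R(c, I) = 3*((c + 2)/(I + c)) = 3*((2 + c)/(I + c)) = 3*(2 + c)/(I + c))
R(10, -4) - 153*(-56) = 3*(2 + 10)/(-4 + 10) - 153*(-56) = 3*12/6 + 8568 = 3*(⅙)*12 + 8568 = 6 + 8568 = 8574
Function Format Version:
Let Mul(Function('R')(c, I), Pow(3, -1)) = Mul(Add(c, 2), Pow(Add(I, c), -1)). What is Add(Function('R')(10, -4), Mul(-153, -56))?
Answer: 8574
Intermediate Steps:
Function('R')(c, I) = Mul(3, Pow(Add(I, c), -1), Add(2, c)) (Function('R')(c, I) = Mul(3, Mul(Add(c, 2), Pow(Add(I, c), -1))) = Mul(3, Mul(Add(2, c), Pow(Add(I, c), -1))) = Mul(3, Mul(Pow(Add(I, c), -1), Add(2, c))) = Mul(3, Pow(Add(I, c), -1), Add(2, c)))
Add(Function('R')(10, -4), Mul(-153, -56)) = Add(Mul(3, Pow(Add(-4, 10), -1), Add(2, 10)), Mul(-153, -56)) = Add(Mul(3, Pow(6, -1), 12), 8568) = Add(Mul(3, Rational(1, 6), 12), 8568) = Add(6, 8568) = 8574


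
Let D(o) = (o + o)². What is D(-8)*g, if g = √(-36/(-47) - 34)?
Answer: 256*I*√73414/47 ≈ 1475.8*I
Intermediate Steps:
D(o) = 4*o² (D(o) = (2*o)² = 4*o²)
g = I*√73414/47 (g = √(-36*(-1/47) - 34) = √(36/47 - 34) = √(-1562/47) = I*√73414/47 ≈ 5.7649*I)
D(-8)*g = (4*(-8)²)*(I*√73414/47) = (4*64)*(I*√73414/47) = 256*(I*√73414/47) = 256*I*√73414/47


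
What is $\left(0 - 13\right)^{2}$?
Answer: $169$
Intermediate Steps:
$\left(0 - 13\right)^{2} = \left(-13\right)^{2} = 169$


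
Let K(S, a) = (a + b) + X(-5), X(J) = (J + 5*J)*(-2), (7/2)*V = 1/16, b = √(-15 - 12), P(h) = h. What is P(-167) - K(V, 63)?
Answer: -290 - 3*I*√3 ≈ -290.0 - 5.1962*I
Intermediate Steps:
b = 3*I*√3 (b = √(-27) = 3*I*√3 ≈ 5.1962*I)
V = 1/56 (V = 2*(1/16)/7 = 2*(1*(1/16))/7 = (2/7)*(1/16) = 1/56 ≈ 0.017857)
X(J) = -12*J (X(J) = (6*J)*(-2) = -12*J)
K(S, a) = 60 + a + 3*I*√3 (K(S, a) = (a + 3*I*√3) - 12*(-5) = (a + 3*I*√3) + 60 = 60 + a + 3*I*√3)
P(-167) - K(V, 63) = -167 - (60 + 63 + 3*I*√3) = -167 - (123 + 3*I*√3) = -167 + (-123 - 3*I*√3) = -290 - 3*I*√3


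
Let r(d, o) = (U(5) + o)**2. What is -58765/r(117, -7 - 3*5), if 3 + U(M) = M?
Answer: -11753/80 ≈ -146.91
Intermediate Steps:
U(M) = -3 + M
r(d, o) = (2 + o)**2 (r(d, o) = ((-3 + 5) + o)**2 = (2 + o)**2)
-58765/r(117, -7 - 3*5) = -58765/(2 + (-7 - 3*5))**2 = -58765/(2 + (-7 - 15))**2 = -58765/(2 - 22)**2 = -58765/((-20)**2) = -58765/400 = -58765*1/400 = -11753/80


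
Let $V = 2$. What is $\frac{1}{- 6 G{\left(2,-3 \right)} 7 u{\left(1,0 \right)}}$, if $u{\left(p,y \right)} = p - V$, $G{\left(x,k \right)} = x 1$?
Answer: $\frac{1}{84} \approx 0.011905$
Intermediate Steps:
$G{\left(x,k \right)} = x$
$u{\left(p,y \right)} = -2 + p$ ($u{\left(p,y \right)} = p - 2 = -2 + p$)
$\frac{1}{- 6 G{\left(2,-3 \right)} 7 u{\left(1,0 \right)}} = \frac{1}{\left(-6\right) 2 \cdot 7 \left(-2 + 1\right)} = \frac{1}{\left(-12\right) 7 \left(-1\right)} = \frac{1}{\left(-84\right) \left(-1\right)} = \frac{1}{84}$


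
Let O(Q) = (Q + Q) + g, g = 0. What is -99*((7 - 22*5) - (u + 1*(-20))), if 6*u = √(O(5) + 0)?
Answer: 8217 + 33*√10/2 ≈ 8269.2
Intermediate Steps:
O(Q) = 2*Q (O(Q) = (Q + Q) + 0 = 2*Q + 0 = 2*Q)
u = √10/6 (u = √(2*5 + 0)/6 = √(10 + 0)/6 = √10/6 ≈ 0.52705)
-99*((7 - 22*5) - (u + 1*(-20))) = -99*((7 - 22*5) - (√10/6 + 1*(-20))) = -99*((7 - 110) - (√10/6 - 20)) = -99*(-103 - (-20 + √10/6)) = -99*(-103 + (20 - √10/6)) = -99*(-83 - √10/6) = 8217 + 33*√10/2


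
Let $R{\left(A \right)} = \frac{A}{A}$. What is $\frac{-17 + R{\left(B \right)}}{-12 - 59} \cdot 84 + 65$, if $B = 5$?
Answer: $\frac{5959}{71} \approx 83.93$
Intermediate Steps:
$R{\left(A \right)} = 1$
$\frac{-17 + R{\left(B \right)}}{-12 - 59} \cdot 84 + 65 = \frac{-17 + 1}{-12 - 59} \cdot 84 + 65 = - \frac{16}{-71} \cdot 84 + 65 = \left(-16\right) \left(- \frac{1}{71}\right) 84 + 65 = \frac{16}{71} \cdot 84 + 65 = \frac{1344}{71} + 65 = \frac{5959}{71}$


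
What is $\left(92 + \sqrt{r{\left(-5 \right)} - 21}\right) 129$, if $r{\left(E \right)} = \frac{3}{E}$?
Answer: $11868 + \frac{774 i \sqrt{15}}{5} \approx 11868.0 + 599.54 i$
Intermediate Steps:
$\left(92 + \sqrt{r{\left(-5 \right)} - 21}\right) 129 = \left(92 + \sqrt{\frac{3}{-5} - 21}\right) 129 = \left(92 + \sqrt{3 \left(- \frac{1}{5}\right) - 21}\right) 129 = \left(92 + \sqrt{- \frac{3}{5} - 21}\right) 129 = \left(92 + \sqrt{- \frac{108}{5}}\right) 129 = \left(92 + \frac{6 i \sqrt{15}}{5}\right) 129 = 11868 + \frac{774 i \sqrt{15}}{5}$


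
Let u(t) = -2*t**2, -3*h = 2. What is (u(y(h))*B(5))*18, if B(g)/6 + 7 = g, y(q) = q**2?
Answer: 256/3 ≈ 85.333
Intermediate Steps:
h = -2/3 (h = -1/3*2 = -2/3 ≈ -0.66667)
B(g) = -42 + 6*g
(u(y(h))*B(5))*18 = ((-2*((-2/3)**2)**2)*(-42 + 6*5))*18 = ((-2*(4/9)**2)*(-42 + 30))*18 = (-2*16/81*(-12))*18 = -32/81*(-12)*18 = (128/27)*18 = 256/3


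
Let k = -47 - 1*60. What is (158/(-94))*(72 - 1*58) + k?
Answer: -6135/47 ≈ -130.53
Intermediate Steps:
k = -107 (k = -47 - 60 = -107)
(158/(-94))*(72 - 1*58) + k = (158/(-94))*(72 - 1*58) - 107 = (158*(-1/94))*(72 - 58) - 107 = -79/47*14 - 107 = -1106/47 - 107 = -6135/47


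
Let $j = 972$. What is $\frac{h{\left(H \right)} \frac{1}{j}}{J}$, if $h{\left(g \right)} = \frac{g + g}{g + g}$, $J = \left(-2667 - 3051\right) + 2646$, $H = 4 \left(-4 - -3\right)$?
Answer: $- \frac{1}{2985984} \approx -3.349 \cdot 10^{-7}$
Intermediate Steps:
$H = -4$ ($H = 4 \left(-4 + 3\right) = 4 \left(-1\right) = -4$)
$J = -3072$ ($J = -5718 + 2646 = -3072$)
$h{\left(g \right)} = 1$ ($h{\left(g \right)} = \frac{2 g}{2 g} = 2 g \frac{1}{2 g} = 1$)
$\frac{h{\left(H \right)} \frac{1}{j}}{J} = \frac{1 \cdot \frac{1}{972}}{-3072} = 1 \cdot \frac{1}{972} \left(- \frac{1}{3072}\right) = \frac{1}{972} \left(- \frac{1}{3072}\right) = - \frac{1}{2985984}$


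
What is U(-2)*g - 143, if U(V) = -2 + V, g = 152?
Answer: -751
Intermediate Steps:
U(-2)*g - 143 = (-2 - 2)*152 - 143 = -4*152 - 143 = -608 - 143 = -751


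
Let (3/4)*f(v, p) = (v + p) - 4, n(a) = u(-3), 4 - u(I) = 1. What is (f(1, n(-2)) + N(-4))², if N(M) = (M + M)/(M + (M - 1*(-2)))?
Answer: 16/9 ≈ 1.7778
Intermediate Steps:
u(I) = 3 (u(I) = 4 - 1*1 = 4 - 1 = 3)
n(a) = 3
f(v, p) = -16/3 + 4*p/3 + 4*v/3 (f(v, p) = 4*((v + p) - 4)/3 = 4*((p + v) - 4)/3 = 4*(-4 + p + v)/3 = -16/3 + 4*p/3 + 4*v/3)
N(M) = 2*M/(2 + 2*M) (N(M) = (2*M)/(M + (M + 2)) = (2*M)/(M + (2 + M)) = (2*M)/(2 + 2*M) = 2*M/(2 + 2*M))
(f(1, n(-2)) + N(-4))² = ((-16/3 + (4/3)*3 + (4/3)*1) - 4/(1 - 4))² = ((-16/3 + 4 + 4/3) - 4/(-3))² = (0 - 4*(-⅓))² = (0 + 4/3)² = (4/3)² = 16/9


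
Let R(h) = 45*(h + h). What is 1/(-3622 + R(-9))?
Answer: -1/4432 ≈ -0.00022563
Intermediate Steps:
R(h) = 90*h (R(h) = 45*(2*h) = 90*h)
1/(-3622 + R(-9)) = 1/(-3622 + 90*(-9)) = 1/(-3622 - 810) = 1/(-4432) = -1/4432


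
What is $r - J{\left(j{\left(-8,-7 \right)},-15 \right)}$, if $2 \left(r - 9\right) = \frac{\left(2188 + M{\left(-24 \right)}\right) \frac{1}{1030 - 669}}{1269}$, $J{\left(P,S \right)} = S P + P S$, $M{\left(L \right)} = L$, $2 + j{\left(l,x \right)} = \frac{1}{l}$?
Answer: $- \frac{100321543}{1832436} \approx -54.748$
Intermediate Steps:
$j{\left(l,x \right)} = -2 + \frac{1}{l}$
$J{\left(P,S \right)} = 2 P S$ ($J{\left(P,S \right)} = P S + P S = 2 P S$)
$r = \frac{4124063}{458109}$ ($r = 9 + \frac{\frac{2188 - 24}{1030 - 669} \cdot \frac{1}{1269}}{2} = 9 + \frac{\frac{2164}{361} \cdot \frac{1}{1269}}{2} = 9 + \frac{1}{2} \cdot \frac{2164}{458109} = 9 + \frac{1082}{458109} = \frac{4124063}{458109} \approx 9.0024$)
$r - J{\left(j{\left(-8,-7 \right)},-15 \right)} = \frac{4124063}{458109} - 2 \left(-2 + \frac{1}{-8}\right) \left(-15\right) = \frac{4124063}{458109} - 2 \left(-2 - \frac{1}{8}\right) \left(-15\right) = \frac{4124063}{458109} - 2 \left(- \frac{17}{8}\right) \left(-15\right) = \frac{4124063}{458109} - \frac{255}{4} = - \frac{100321543}{1832436}$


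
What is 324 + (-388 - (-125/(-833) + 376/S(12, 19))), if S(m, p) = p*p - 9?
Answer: -2390379/36652 ≈ -65.218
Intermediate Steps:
S(m, p) = -9 + p**2 (S(m, p) = p**2 - 9 = -9 + p**2)
324 + (-388 - (-125/(-833) + 376/S(12, 19))) = 324 + (-388 - (-125/(-833) + 376/(-9 + 19**2))) = 324 + (-388 - (-125*(-1/833) + 376/(-9 + 361))) = 324 + (-388 - (125/833 + 376/352)) = 324 + (-388 - (125/833 + 376*(1/352))) = 324 + (-388 - (125/833 + 47/44)) = 324 + (-388 - 1*44651/36652) = 324 + (-388 - 44651/36652) = 324 - 14265627/36652 = -2390379/36652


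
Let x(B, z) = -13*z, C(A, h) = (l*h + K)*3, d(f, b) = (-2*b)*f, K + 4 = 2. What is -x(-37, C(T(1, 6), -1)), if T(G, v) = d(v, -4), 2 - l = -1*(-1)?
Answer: -117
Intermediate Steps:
K = -2 (K = -4 + 2 = -2)
l = 1 (l = 2 - (-1)*(-1) = 2 - 1*1 = 2 - 1 = 1)
d(f, b) = -2*b*f
T(G, v) = 8*v (T(G, v) = -2*(-4)*v = 8*v)
C(A, h) = -6 + 3*h (C(A, h) = (1*h - 2)*3 = (h - 2)*3 = (-2 + h)*3 = -6 + 3*h)
-x(-37, C(T(1, 6), -1)) = -(-13)*(-6 + 3*(-1)) = -(-13)*(-6 - 3) = -(-13)*(-9) = -1*117 = -117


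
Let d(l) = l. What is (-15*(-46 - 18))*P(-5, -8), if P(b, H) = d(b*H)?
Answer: 38400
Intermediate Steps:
P(b, H) = H*b (P(b, H) = b*H = H*b)
(-15*(-46 - 18))*P(-5, -8) = (-15*(-46 - 18))*(-8*(-5)) = -15*(-64)*40 = 960*40 = 38400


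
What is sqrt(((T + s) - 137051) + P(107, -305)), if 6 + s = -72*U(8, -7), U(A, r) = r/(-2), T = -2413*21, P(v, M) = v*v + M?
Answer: I*sqrt(176838) ≈ 420.52*I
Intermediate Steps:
P(v, M) = M + v**2 (P(v, M) = v**2 + M = M + v**2)
T = -50673
U(A, r) = -r/2 (U(A, r) = r*(-1/2) = -r/2)
s = -258 (s = -6 - (-36)*(-7) = -6 - 72*7/2 = -6 - 252 = -258)
sqrt(((T + s) - 137051) + P(107, -305)) = sqrt(((-50673 - 258) - 137051) + (-305 + 107**2)) = sqrt((-50931 - 137051) + (-305 + 11449)) = sqrt(-187982 + 11144) = sqrt(-176838) = I*sqrt(176838)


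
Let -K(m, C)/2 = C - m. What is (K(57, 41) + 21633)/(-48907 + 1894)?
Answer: -21665/47013 ≈ -0.46083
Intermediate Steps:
K(m, C) = -2*C + 2*m (K(m, C) = -2*(C - m) = -2*C + 2*m)
(K(57, 41) + 21633)/(-48907 + 1894) = ((-2*41 + 2*57) + 21633)/(-48907 + 1894) = ((-82 + 114) + 21633)/(-47013) = (32 + 21633)*(-1/47013) = 21665*(-1/47013) = -21665/47013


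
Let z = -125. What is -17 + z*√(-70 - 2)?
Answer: -17 - 750*I*√2 ≈ -17.0 - 1060.7*I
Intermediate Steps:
-17 + z*√(-70 - 2) = -17 - 125*√(-70 - 2) = -17 - 750*I*√2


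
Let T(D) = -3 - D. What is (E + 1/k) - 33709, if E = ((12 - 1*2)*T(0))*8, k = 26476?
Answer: -898833723/26476 ≈ -33949.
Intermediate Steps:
E = -240 (E = ((12 - 1*2)*(-3 - 1*0))*8 = ((12 - 2)*(-3 + 0))*8 = (10*(-3))*8 = -30*8 = -240)
(E + 1/k) - 33709 = (-240 + 1/26476) - 33709 = -6354239/26476 - 33709 = -898833723/26476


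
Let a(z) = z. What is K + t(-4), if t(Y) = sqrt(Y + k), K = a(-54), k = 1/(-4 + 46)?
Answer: -54 + I*sqrt(7014)/42 ≈ -54.0 + 1.994*I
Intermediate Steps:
k = 1/42 ≈ 0.023810
K = -54
t(Y) = sqrt(1/42 + Y) (t(Y) = sqrt(Y + 1/42) = sqrt(1/42 + Y))
K + t(-4) = -54 + sqrt(42 + 1764*(-4))/42 = -54 + sqrt(42 - 7056)/42 = -54 + sqrt(-7014)/42 = -54 + (I*sqrt(7014))/42 = -54 + I*sqrt(7014)/42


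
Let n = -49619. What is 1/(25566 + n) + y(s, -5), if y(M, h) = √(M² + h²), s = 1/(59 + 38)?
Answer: -1/24053 + √235226/97 ≈ 5.0000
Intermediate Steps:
s = 1/97 ≈ 0.010309
1/(25566 + n) + y(s, -5) = 1/(25566 - 49619) + √((1/97)² + (-5)²) = 1/(-24053) + √(1/9409 + 25) = -1/24053 + √(235226/9409) = -1/24053 + √235226/97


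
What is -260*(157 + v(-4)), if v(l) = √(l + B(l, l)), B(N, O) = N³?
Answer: -40820 - 520*I*√17 ≈ -40820.0 - 2144.0*I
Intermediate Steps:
v(l) = √(l + l³)
-260*(157 + v(-4)) = -260*(157 + √(-4 + (-4)³)) = -260*(157 + √(-4 - 64)) = -260*(157 + √(-68)) = -260*(157 + 2*I*√17) = -40820 - 520*I*√17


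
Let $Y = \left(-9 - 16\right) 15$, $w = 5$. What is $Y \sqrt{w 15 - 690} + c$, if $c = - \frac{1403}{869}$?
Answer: $- \frac{1403}{869} - 375 i \sqrt{615} \approx -1.6145 - 9299.7 i$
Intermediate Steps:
$c = - \frac{1403}{869}$ ($c = \left(-1403\right) \frac{1}{869} = - \frac{1403}{869} \approx -1.6145$)
$Y = -375$ ($Y = \left(-25\right) 15 = -375$)
$Y \sqrt{w 15 - 690} + c = - 375 \sqrt{5 \cdot 15 - 690} - \frac{1403}{869} = - 375 \sqrt{75 - 690} - \frac{1403}{869} = - 375 \sqrt{-615} - \frac{1403}{869} = - 375 i \sqrt{615} - \frac{1403}{869} = - \frac{1403}{869} - 375 i \sqrt{615}$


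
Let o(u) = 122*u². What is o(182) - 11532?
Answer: 4029596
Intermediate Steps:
o(182) - 11532 = 122*182² - 11532 = 122*33124 - 11532 = 4041128 - 11532 = 4029596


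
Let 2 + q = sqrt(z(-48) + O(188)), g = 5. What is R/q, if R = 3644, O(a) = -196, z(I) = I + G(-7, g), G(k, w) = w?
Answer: -7288/243 - 3644*I*sqrt(239)/243 ≈ -29.992 - 231.83*I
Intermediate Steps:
z(I) = 5 + I (z(I) = I + 5 = 5 + I)
q = -2 + I*sqrt(239) (q = -2 + sqrt((5 - 48) - 196) = -2 + sqrt(-43 - 196) = -2 + sqrt(-239) = -2 + I*sqrt(239) ≈ -2.0 + 15.46*I)
R/q = 3644/(-2 + I*sqrt(239))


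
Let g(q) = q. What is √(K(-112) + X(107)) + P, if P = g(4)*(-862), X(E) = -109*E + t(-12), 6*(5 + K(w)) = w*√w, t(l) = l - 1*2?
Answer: -3448 + √(-105138 - 672*I*√7)/3 ≈ -3447.1 - 108.09*I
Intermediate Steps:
t(l) = -2 + l (t(l) = l - 2 = -2 + l)
K(w) = -5 + w^(3/2)/6 (K(w) = -5 + (w*√w)/6 = -5 + w^(3/2)/6)
X(E) = -14 - 109*E (X(E) = -109*E + (-2 - 12) = -109*E - 14 = -14 - 109*E)
P = -3448 (P = 4*(-862) = -3448)
√(K(-112) + X(107)) + P = √((-5 + (-112)^(3/2)/6) + (-14 - 109*107)) - 3448 = √((-5 + (-448*I*√7)/6) + (-14 - 11663)) - 3448 = √((-5 - 224*I*√7/3) - 11677) - 3448 = √(-11682 - 224*I*√7/3) - 3448 = -3448 + √(-11682 - 224*I*√7/3)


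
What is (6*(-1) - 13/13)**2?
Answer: 49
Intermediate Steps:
(6*(-1) - 13/13)**2 = (-6 - 13*1/13)**2 = (-6 - 1)**2 = (-7)**2 = 49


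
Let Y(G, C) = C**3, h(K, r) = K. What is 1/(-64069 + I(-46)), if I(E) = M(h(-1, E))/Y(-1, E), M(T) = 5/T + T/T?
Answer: -24334/1559055045 ≈ -1.5608e-5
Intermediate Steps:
M(T) = 1 + 5/T (M(T) = 5/T + 1 = 1 + 5/T)
I(E) = -4/E**3 (I(E) = ((5 - 1)/(-1))/(E**3) = (-1*4)/E**3 = -4/E**3)
1/(-64069 + I(-46)) = 1/(-64069 - 4/(-46)**3) = 1/(-64069 - 4*(-1/97336)) = 1/(-64069 + 1/24334) = 1/(-1559055045/24334) = -24334/1559055045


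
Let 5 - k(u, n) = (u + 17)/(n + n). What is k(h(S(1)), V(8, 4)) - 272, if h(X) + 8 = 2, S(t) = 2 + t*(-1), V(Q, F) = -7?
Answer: -3727/14 ≈ -266.21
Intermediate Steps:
S(t) = 2 - t
h(X) = -6 (h(X) = -8 + 2 = -6)
k(u, n) = 5 - (17 + u)/(2*n) (k(u, n) = 5 - (u + 17)/(n + n) = 5 - (17 + u)/(2*n))
k(h(S(1)), V(8, 4)) - 272 = (½)*(-17 - 1*(-6) + 10*(-7))/(-7) - 272 = (½)*(-⅐)*(-17 + 6 - 70) - 272 = (½)*(-⅐)*(-81) - 272 = 81/14 - 272 = -3727/14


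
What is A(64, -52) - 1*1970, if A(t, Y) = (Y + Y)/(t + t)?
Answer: -31533/16 ≈ -1970.8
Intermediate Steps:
A(t, Y) = Y/t (A(t, Y) = (2*Y)/((2*t)) = (2*Y)*(1/(2*t)) = Y/t)
A(64, -52) - 1*1970 = -52/64 - 1*1970 = -52*1/64 - 1970 = -13/16 - 1970 = -31533/16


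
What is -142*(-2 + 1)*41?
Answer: 5822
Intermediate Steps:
-142*(-2 + 1)*41 = -142*(-1)*41 = -71*(-2)*41 = 142*41 = 5822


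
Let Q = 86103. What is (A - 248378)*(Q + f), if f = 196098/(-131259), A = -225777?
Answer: -1786236333356915/43753 ≈ -4.0825e+10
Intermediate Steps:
f = -65366/43753 (f = 196098*(-1/131259) = -65366/43753 ≈ -1.4940)
(A - 248378)*(Q + f) = (-225777 - 248378)*(86103 - 65366/43753) = -474155*3767199193/43753 = -1786236333356915/43753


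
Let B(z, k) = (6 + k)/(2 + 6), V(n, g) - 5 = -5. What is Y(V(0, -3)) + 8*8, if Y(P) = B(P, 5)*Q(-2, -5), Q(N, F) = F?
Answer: 457/8 ≈ 57.125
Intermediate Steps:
V(n, g) = 0 (V(n, g) = 5 - 5 = 0)
B(z, k) = 3/4 + k/8 (B(z, k) = (6 + k)/8 = (6 + k)*(1/8) = 3/4 + k/8)
Y(P) = -55/8 (Y(P) = (3/4 + (1/8)*5)*(-5) = (3/4 + 5/8)*(-5) = (11/8)*(-5) = -55/8)
Y(V(0, -3)) + 8*8 = -55/8 + 8*8 = -55/8 + 64 = 457/8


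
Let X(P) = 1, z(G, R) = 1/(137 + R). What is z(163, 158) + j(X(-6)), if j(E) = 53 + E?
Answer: 15931/295 ≈ 54.003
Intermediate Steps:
z(163, 158) + j(X(-6)) = 1/(137 + 158) + (53 + 1) = 1/295 + 54 = 15931/295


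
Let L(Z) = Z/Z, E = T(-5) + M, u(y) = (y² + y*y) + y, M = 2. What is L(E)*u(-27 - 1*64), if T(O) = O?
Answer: 16471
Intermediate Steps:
u(y) = y + 2*y² (u(y) = (y² + y²) + y = 2*y² + y = y + 2*y²)
E = -3 (E = -5 + 2 = -3)
L(Z) = 1
L(E)*u(-27 - 1*64) = 1*((-27 - 1*64)*(1 + 2*(-27 - 1*64))) = 1*((-27 - 64)*(1 + 2*(-27 - 64))) = 1*(-91*(1 + 2*(-91))) = 1*(-91*(1 - 182)) = 1*(-91*(-181)) = 1*16471 = 16471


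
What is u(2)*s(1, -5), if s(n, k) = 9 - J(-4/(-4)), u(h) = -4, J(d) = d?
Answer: -32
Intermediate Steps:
s(n, k) = 8 (s(n, k) = 9 - (-4)/(-4) = 9 - (-4)*(-1)/4 = 9 - 1*1 = 9 - 1 = 8)
u(2)*s(1, -5) = -4*8 = -32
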